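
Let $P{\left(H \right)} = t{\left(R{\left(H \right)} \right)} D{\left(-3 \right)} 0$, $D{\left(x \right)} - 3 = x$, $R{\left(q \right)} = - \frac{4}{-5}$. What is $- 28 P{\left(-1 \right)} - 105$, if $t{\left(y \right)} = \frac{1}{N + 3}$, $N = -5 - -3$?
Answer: $-105$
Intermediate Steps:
$R{\left(q \right)} = \frac{4}{5}$ ($R{\left(q \right)} = \left(-4\right) \left(- \frac{1}{5}\right) = \frac{4}{5}$)
$D{\left(x \right)} = 3 + x$
$N = -2$ ($N = -5 + 3 = -2$)
$t{\left(y \right)} = 1$ ($t{\left(y \right)} = \frac{1}{-2 + 3} = 1^{-1} = 1$)
$P{\left(H \right)} = 0$ ($P{\left(H \right)} = 1 \left(3 - 3\right) 0 = 1 \cdot 0 \cdot 0 = 0 \cdot 0 = 0$)
$- 28 P{\left(-1 \right)} - 105 = \left(-28\right) 0 - 105 = 0 - 105 = -105$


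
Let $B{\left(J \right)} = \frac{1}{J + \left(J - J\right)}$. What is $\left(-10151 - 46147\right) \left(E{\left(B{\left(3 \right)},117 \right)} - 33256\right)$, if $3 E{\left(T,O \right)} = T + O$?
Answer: $\frac{5610133232}{3} \approx 1.87 \cdot 10^{9}$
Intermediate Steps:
$B{\left(J \right)} = \frac{1}{J}$ ($B{\left(J \right)} = \frac{1}{J + 0} = \frac{1}{J}$)
$E{\left(T,O \right)} = \frac{O}{3} + \frac{T}{3}$ ($E{\left(T,O \right)} = \frac{T + O}{3} = \frac{O + T}{3} = \frac{O}{3} + \frac{T}{3}$)
$\left(-10151 - 46147\right) \left(E{\left(B{\left(3 \right)},117 \right)} - 33256\right) = \left(-10151 - 46147\right) \left(\left(\frac{1}{3} \cdot 117 + \frac{1}{3 \cdot 3}\right) - 33256\right) = - 56298 \left(\left(39 + \frac{1}{3} \cdot \frac{1}{3}\right) - 33256\right) = - 56298 \left(\left(39 + \frac{1}{9}\right) - 33256\right) = - 56298 \left(\frac{352}{9} - 33256\right) = \left(-56298\right) \left(- \frac{298952}{9}\right) = \frac{5610133232}{3}$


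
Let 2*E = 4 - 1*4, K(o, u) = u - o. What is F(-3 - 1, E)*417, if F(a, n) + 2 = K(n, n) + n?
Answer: -834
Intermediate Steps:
E = 0 (E = (4 - 1*4)/2 = (4 - 4)/2 = (1/2)*0 = 0)
F(a, n) = -2 + n (F(a, n) = -2 + ((n - n) + n) = -2 + (0 + n) = -2 + n)
F(-3 - 1, E)*417 = (-2 + 0)*417 = -2*417 = -834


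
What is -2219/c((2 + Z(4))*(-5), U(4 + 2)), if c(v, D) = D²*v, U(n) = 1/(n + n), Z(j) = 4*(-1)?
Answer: -159768/5 ≈ -31954.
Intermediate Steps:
Z(j) = -4
U(n) = 1/(2*n)
c(v, D) = v*D²
-2219/c((2 + Z(4))*(-5), U(4 + 2)) = -2219*(-4*(4 + 2)²/(5*(2 - 4))) = -2219/((-2*(-5))*((½)/6)²) = -2219/(10*((½)*(⅙))²) = -2219/(10*(1/12)²) = -2219/(10*(1/144)) = -2219/5/72 = -2219*72/5 = -159768/5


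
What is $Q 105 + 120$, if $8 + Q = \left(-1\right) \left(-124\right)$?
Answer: $12300$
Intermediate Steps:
$Q = 116$ ($Q = -8 - -124 = -8 + 124 = 116$)
$Q 105 + 120 = 116 \cdot 105 + 120 = 12180 + 120 = 12300$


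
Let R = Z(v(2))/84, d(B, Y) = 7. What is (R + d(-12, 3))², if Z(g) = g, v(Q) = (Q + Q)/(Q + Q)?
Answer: 346921/7056 ≈ 49.167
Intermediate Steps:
v(Q) = 1 (v(Q) = (2*Q)/((2*Q)) = (2*Q)*(1/(2*Q)) = 1)
R = 1/84 ≈ 0.011905
(R + d(-12, 3))² = (1/84 + 7)² = (589/84)² = 346921/7056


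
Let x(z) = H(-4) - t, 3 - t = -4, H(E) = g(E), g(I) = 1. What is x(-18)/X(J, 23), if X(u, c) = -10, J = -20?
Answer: ⅗ ≈ 0.60000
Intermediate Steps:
H(E) = 1
t = 7 (t = 3 - 1*(-4) = 3 + 4 = 7)
x(z) = -6 (x(z) = 1 - 1*7 = 1 - 7 = -6)
x(-18)/X(J, 23) = -6/(-10) = -6*(-⅒) = ⅗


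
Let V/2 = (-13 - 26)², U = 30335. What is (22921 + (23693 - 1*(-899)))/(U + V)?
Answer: 47513/33377 ≈ 1.4235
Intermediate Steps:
V = 3042 (V = 2*(-13 - 26)² = 2*(-39)² = 2*1521 = 3042)
(22921 + (23693 - 1*(-899)))/(U + V) = (22921 + (23693 - 1*(-899)))/(30335 + 3042) = (22921 + (23693 + 899))/33377 = (22921 + 24592)*(1/33377) = 47513*(1/33377) = 47513/33377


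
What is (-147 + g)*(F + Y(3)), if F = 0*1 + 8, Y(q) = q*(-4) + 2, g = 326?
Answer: -358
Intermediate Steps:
Y(q) = 2 - 4*q (Y(q) = -4*q + 2 = 2 - 4*q)
F = 8 (F = 0 + 8 = 8)
(-147 + g)*(F + Y(3)) = (-147 + 326)*(8 + (2 - 4*3)) = 179*(8 + (2 - 12)) = 179*(8 - 10) = 179*(-2) = -358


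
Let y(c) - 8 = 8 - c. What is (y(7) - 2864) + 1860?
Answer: -995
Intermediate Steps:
y(c) = 16 - c (y(c) = 8 + (8 - c) = 16 - c)
(y(7) - 2864) + 1860 = ((16 - 1*7) - 2864) + 1860 = ((16 - 7) - 2864) + 1860 = (9 - 2864) + 1860 = -2855 + 1860 = -995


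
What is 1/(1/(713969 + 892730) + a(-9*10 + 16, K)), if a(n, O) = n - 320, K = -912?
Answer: -1606699/633039405 ≈ -0.0025381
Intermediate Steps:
a(n, O) = -320 + n
1/(1/(713969 + 892730) + a(-9*10 + 16, K)) = 1/(1/(713969 + 892730) + (-320 + (-9*10 + 16))) = 1/(1/1606699 + (-320 + (-90 + 16))) = 1/(1/1606699 + (-320 - 74)) = 1/(1/1606699 - 394) = 1/(-633039405/1606699) = -1606699/633039405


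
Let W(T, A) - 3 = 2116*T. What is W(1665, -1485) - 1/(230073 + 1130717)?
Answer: 4794257762969/1360790 ≈ 3.5231e+6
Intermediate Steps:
W(T, A) = 3 + 2116*T
W(1665, -1485) - 1/(230073 + 1130717) = (3 + 2116*1665) - 1/(230073 + 1130717) = (3 + 3523140) - 1/1360790 = 3523143 - 1*1/1360790 = 3523143 - 1/1360790 = 4794257762969/1360790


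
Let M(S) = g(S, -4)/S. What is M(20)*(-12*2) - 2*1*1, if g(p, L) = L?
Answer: 14/5 ≈ 2.8000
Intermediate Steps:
M(S) = -4/S
M(20)*(-12*2) - 2*1*1 = (-4/20)*(-12*2) - 2*1*1 = -4*1/20*(-24) - 2*1 = -1/5*(-24) - 2 = 24/5 - 2 = 14/5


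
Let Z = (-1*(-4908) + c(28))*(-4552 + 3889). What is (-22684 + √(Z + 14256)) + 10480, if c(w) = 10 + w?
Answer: -12204 + I*√3264942 ≈ -12204.0 + 1806.9*I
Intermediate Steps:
Z = -3279198 (Z = (-1*(-4908) + (10 + 28))*(-4552 + 3889) = (4908 + 38)*(-663) = 4946*(-663) = -3279198)
(-22684 + √(Z + 14256)) + 10480 = (-22684 + √(-3279198 + 14256)) + 10480 = (-22684 + √(-3264942)) + 10480 = (-22684 + I*√3264942) + 10480 = -12204 + I*√3264942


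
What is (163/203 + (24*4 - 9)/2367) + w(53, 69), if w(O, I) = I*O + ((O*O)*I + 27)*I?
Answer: 2142901495717/160167 ≈ 1.3379e+7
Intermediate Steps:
w(O, I) = I*O + I*(27 + I*O²) (w(O, I) = I*O + (O²*I + 27)*I = I*O + (I*O² + 27)*I = I*O + (27 + I*O²)*I = I*O + I*(27 + I*O²))
(163/203 + (24*4 - 9)/2367) + w(53, 69) = (163/203 + (24*4 - 9)/2367) + 69*(27 + 53 + 69*53²) = (163*(1/203) + (96 - 9)*(1/2367)) + 69*(27 + 53 + 69*2809) = (163/203 + 87*(1/2367)) + 69*(27 + 53 + 193821) = (163/203 + 29/789) + 69*193901 = 134494/160167 + 13379169 = 2142901495717/160167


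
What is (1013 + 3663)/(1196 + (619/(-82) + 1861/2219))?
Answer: 850835608/216400809 ≈ 3.9318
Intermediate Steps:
(1013 + 3663)/(1196 + (619/(-82) + 1861/2219)) = 4676/(1196 + (619*(-1/82) + 1861*(1/2219))) = 4676/(1196 + (-619/82 + 1861/2219)) = 4676/(1196 - 1220959/181958) = 4676/(216400809/181958) = 4676*(181958/216400809) = 850835608/216400809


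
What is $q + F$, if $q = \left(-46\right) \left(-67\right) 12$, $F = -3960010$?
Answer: $-3923026$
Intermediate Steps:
$q = 36984$ ($q = 3082 \cdot 12 = 36984$)
$q + F = 36984 - 3960010 = -3923026$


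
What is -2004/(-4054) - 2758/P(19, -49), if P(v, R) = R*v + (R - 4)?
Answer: 3288217/997284 ≈ 3.2972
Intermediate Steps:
P(v, R) = -4 + R + R*v (P(v, R) = R*v + (-4 + R) = -4 + R + R*v)
-2004/(-4054) - 2758/P(19, -49) = -2004/(-4054) - 2758/(-4 - 49 - 49*19) = -2004*(-1/4054) - 2758/(-4 - 49 - 931) = 1002/2027 - 2758/(-984) = 1002/2027 - 2758*(-1/984) = 1002/2027 + 1379/492 = 3288217/997284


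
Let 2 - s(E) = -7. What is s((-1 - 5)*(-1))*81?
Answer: 729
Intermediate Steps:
s(E) = 9 (s(E) = 2 - 1*(-7) = 2 + 7 = 9)
s((-1 - 5)*(-1))*81 = 9*81 = 729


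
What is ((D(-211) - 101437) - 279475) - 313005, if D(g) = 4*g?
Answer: -694761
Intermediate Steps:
((D(-211) - 101437) - 279475) - 313005 = ((4*(-211) - 101437) - 279475) - 313005 = ((-844 - 101437) - 279475) - 313005 = (-102281 - 279475) - 313005 = -381756 - 313005 = -694761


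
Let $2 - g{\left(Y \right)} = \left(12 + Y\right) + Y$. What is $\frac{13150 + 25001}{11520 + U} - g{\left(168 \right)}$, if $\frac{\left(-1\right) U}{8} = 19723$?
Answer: $\frac{50569193}{146264} \approx 345.74$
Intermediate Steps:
$U = -157784$ ($U = \left(-8\right) 19723 = -157784$)
$g{\left(Y \right)} = -10 - 2 Y$ ($g{\left(Y \right)} = 2 - \left(\left(12 + Y\right) + Y\right) = 2 - \left(12 + 2 Y\right) = -10 - 2 Y$)
$\frac{13150 + 25001}{11520 + U} - g{\left(168 \right)} = \frac{13150 + 25001}{11520 - 157784} - \left(-10 - 336\right) = \frac{38151}{-146264} - \left(-10 - 336\right) = 38151 \left(- \frac{1}{146264}\right) - -346 = - \frac{38151}{146264} + 346 = \frac{50569193}{146264}$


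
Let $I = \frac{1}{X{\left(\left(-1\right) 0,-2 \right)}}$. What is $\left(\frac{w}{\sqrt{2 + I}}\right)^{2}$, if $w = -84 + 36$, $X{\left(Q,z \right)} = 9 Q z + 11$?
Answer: $\frac{25344}{23} \approx 1101.9$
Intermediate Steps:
$X{\left(Q,z \right)} = 11 + 9 Q z$ ($X{\left(Q,z \right)} = 9 Q z + 11 = 11 + 9 Q z$)
$I = \frac{1}{11}$ ($I = \frac{1}{11 + 9 \left(\left(-1\right) 0\right) \left(-2\right)} = \frac{1}{11 + 9 \cdot 0 \left(-2\right)} = \frac{1}{11 + 0} = \frac{1}{11} \approx 0.090909$)
$w = -48$
$\left(\frac{w}{\sqrt{2 + I}}\right)^{2} = \left(- \frac{48}{\sqrt{2 + \frac{1}{11}}}\right)^{2} = \left(- \frac{48}{\sqrt{\frac{23}{11}}}\right)^{2} = \left(- \frac{48}{\frac{1}{11} \sqrt{253}}\right)^{2} = \left(- 48 \frac{\sqrt{253}}{23}\right)^{2} = \left(- \frac{48 \sqrt{253}}{23}\right)^{2} = \frac{25344}{23}$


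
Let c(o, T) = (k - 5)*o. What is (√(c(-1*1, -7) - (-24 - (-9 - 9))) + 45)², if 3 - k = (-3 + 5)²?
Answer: 2037 + 180*√3 ≈ 2348.8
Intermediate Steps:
k = -1 (k = 3 - (-3 + 5)² = 3 - 1*2² = 3 - 1*4 = 3 - 4 = -1)
c(o, T) = -6*o (c(o, T) = (-1 - 5)*o = -6*o)
(√(c(-1*1, -7) - (-24 - (-9 - 9))) + 45)² = (√(-(-6) - (-24 - (-9 - 9))) + 45)² = (√(-6*(-1) - (-24 - 1*(-18))) + 45)² = (√(6 - (-24 + 18)) + 45)² = (√(6 - 1*(-6)) + 45)² = (√(6 + 6) + 45)² = (√12 + 45)² = (2*√3 + 45)² = (45 + 2*√3)²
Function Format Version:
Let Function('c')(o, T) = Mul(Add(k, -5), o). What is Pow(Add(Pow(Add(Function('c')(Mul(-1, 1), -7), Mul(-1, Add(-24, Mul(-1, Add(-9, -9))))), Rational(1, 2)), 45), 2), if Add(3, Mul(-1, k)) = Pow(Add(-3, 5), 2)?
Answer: Add(2037, Mul(180, Pow(3, Rational(1, 2)))) ≈ 2348.8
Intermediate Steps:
k = -1 (k = Add(3, Mul(-1, Pow(Add(-3, 5), 2))) = Add(3, Mul(-1, Pow(2, 2))) = Add(3, Mul(-1, 4)) = Add(3, -4) = -1)
Function('c')(o, T) = Mul(-6, o) (Function('c')(o, T) = Mul(Add(-1, -5), o) = Mul(-6, o))
Pow(Add(Pow(Add(Function('c')(Mul(-1, 1), -7), Mul(-1, Add(-24, Mul(-1, Add(-9, -9))))), Rational(1, 2)), 45), 2) = Pow(Add(Pow(Add(Mul(-6, Mul(-1, 1)), Mul(-1, Add(-24, Mul(-1, Add(-9, -9))))), Rational(1, 2)), 45), 2) = Pow(Add(Pow(Add(Mul(-6, -1), Mul(-1, Add(-24, Mul(-1, -18)))), Rational(1, 2)), 45), 2) = Pow(Add(Pow(Add(6, Mul(-1, Add(-24, 18))), Rational(1, 2)), 45), 2) = Pow(Add(Pow(Add(6, Mul(-1, -6)), Rational(1, 2)), 45), 2) = Pow(Add(Pow(Add(6, 6), Rational(1, 2)), 45), 2) = Pow(Add(Pow(12, Rational(1, 2)), 45), 2) = Pow(Add(Mul(2, Pow(3, Rational(1, 2))), 45), 2) = Pow(Add(45, Mul(2, Pow(3, Rational(1, 2)))), 2)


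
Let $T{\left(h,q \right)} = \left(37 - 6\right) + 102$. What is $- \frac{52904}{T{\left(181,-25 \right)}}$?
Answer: $- \frac{52904}{133} \approx -397.77$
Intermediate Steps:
$T{\left(h,q \right)} = 133$ ($T{\left(h,q \right)} = 31 + 102 = 133$)
$- \frac{52904}{T{\left(181,-25 \right)}} = - \frac{52904}{133}$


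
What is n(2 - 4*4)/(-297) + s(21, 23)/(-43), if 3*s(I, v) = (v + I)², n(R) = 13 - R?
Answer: -21425/1419 ≈ -15.099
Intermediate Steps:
s(I, v) = (I + v)²/3 (s(I, v) = (v + I)²/3 = (I + v)²/3)
n(2 - 4*4)/(-297) + s(21, 23)/(-43) = (13 - (2 - 4*4))/(-297) + ((21 + 23)²/3)/(-43) = (13 - (2 - 16))*(-1/297) + ((⅓)*44²)*(-1/43) = (13 - 1*(-14))*(-1/297) + ((⅓)*1936)*(-1/43) = (13 + 14)*(-1/297) + (1936/3)*(-1/43) = 27*(-1/297) - 1936/129 = -1/11 - 1936/129 = -21425/1419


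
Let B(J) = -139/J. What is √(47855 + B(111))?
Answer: √589606026/111 ≈ 218.75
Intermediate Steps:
√(47855 + B(111)) = √(47855 - 139/111) = √(5311766/111) = √589606026/111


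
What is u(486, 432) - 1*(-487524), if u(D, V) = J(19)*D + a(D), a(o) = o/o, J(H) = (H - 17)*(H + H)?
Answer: 524461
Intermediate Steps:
J(H) = 2*H*(-17 + H) (J(H) = (-17 + H)*(2*H) = 2*H*(-17 + H))
a(o) = 1
u(D, V) = 1 + 76*D (u(D, V) = (2*19*(-17 + 19))*D + 1 = (2*19*2)*D + 1 = 76*D + 1 = 1 + 76*D)
u(486, 432) - 1*(-487524) = (1 + 76*486) - 1*(-487524) = (1 + 36936) + 487524 = 36937 + 487524 = 524461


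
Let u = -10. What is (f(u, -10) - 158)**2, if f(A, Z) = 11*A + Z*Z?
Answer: 28224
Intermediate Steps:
f(A, Z) = Z**2 + 11*A (f(A, Z) = 11*A + Z**2 = Z**2 + 11*A)
(f(u, -10) - 158)**2 = (((-10)**2 + 11*(-10)) - 158)**2 = ((100 - 110) - 158)**2 = (-10 - 158)**2 = (-168)**2 = 28224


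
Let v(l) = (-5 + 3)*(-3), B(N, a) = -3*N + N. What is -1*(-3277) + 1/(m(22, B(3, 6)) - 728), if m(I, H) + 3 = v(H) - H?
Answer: 2356162/719 ≈ 3277.0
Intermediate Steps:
B(N, a) = -2*N
v(l) = 6 (v(l) = -2*(-3) = 6)
m(I, H) = 3 - H (m(I, H) = -3 + (6 - H) = 3 - H)
-1*(-3277) + 1/(m(22, B(3, 6)) - 728) = -1*(-3277) + 1/((3 - (-2)*3) - 728) = 3277 + 1/((3 - 1*(-6)) - 728) = 3277 + 1/((3 + 6) - 728) = 3277 + 1/(9 - 728) = 3277 + 1/(-719) = 3277 - 1/719 = 2356162/719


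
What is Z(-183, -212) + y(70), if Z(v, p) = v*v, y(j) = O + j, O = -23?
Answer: 33536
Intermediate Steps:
y(j) = -23 + j
Z(v, p) = v²
Z(-183, -212) + y(70) = (-183)² + (-23 + 70) = 33489 + 47 = 33536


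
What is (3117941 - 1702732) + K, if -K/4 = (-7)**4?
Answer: 1405605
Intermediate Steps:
K = -9604 (K = -4*(-7)**4 = -4*2401 = -9604)
(3117941 - 1702732) + K = (3117941 - 1702732) - 9604 = 1415209 - 9604 = 1405605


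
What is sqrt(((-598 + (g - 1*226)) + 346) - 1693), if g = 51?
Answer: 2*I*sqrt(530) ≈ 46.043*I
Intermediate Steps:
sqrt(((-598 + (g - 1*226)) + 346) - 1693) = sqrt(((-598 + (51 - 1*226)) + 346) - 1693) = sqrt(((-598 + (51 - 226)) + 346) - 1693) = sqrt(((-598 - 175) + 346) - 1693) = sqrt((-773 + 346) - 1693) = sqrt(-427 - 1693) = sqrt(-2120) = 2*I*sqrt(530)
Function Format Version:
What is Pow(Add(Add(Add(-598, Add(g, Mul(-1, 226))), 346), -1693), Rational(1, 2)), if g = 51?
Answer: Mul(2, I, Pow(530, Rational(1, 2))) ≈ Mul(46.043, I)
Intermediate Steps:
Pow(Add(Add(Add(-598, Add(g, Mul(-1, 226))), 346), -1693), Rational(1, 2)) = Pow(Add(Add(Add(-598, Add(51, Mul(-1, 226))), 346), -1693), Rational(1, 2)) = Pow(Add(Add(Add(-598, Add(51, -226)), 346), -1693), Rational(1, 2)) = Pow(Add(Add(Add(-598, -175), 346), -1693), Rational(1, 2)) = Pow(Add(Add(-773, 346), -1693), Rational(1, 2)) = Pow(Add(-427, -1693), Rational(1, 2)) = Pow(-2120, Rational(1, 2)) = Mul(2, I, Pow(530, Rational(1, 2)))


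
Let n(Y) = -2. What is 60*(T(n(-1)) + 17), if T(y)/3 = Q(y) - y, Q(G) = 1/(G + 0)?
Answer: 1290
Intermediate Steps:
Q(G) = 1/G
T(y) = -3*y + 3/y (T(y) = 3*(1/y - y) = -3*y + 3/y)
60*(T(n(-1)) + 17) = 60*((-3*(-2) + 3/(-2)) + 17) = 60*((6 + 3*(-½)) + 17) = 60*((6 - 3/2) + 17) = 60*(9/2 + 17) = 60*(43/2) = 1290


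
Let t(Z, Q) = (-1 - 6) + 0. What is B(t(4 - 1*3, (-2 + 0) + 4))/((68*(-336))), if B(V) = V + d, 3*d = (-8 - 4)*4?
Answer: 23/22848 ≈ 0.0010067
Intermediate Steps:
d = -16 (d = ((-8 - 4)*4)/3 = (-12*4)/3 = (⅓)*(-48) = -16)
t(Z, Q) = -7 (t(Z, Q) = -7 + 0 = -7)
B(V) = -16 + V (B(V) = V - 16 = -16 + V)
B(t(4 - 1*3, (-2 + 0) + 4))/((68*(-336))) = (-16 - 7)/((68*(-336))) = -23/(-22848) = -23*(-1/22848) = 23/22848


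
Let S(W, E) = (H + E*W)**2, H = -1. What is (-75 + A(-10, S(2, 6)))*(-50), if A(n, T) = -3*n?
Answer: 2250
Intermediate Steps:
S(W, E) = (-1 + E*W)**2
(-75 + A(-10, S(2, 6)))*(-50) = (-75 - 3*(-10))*(-50) = (-75 + 30)*(-50) = -45*(-50) = 2250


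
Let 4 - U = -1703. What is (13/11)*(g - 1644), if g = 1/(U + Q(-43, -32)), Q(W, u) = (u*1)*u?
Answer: -58366919/30041 ≈ -1942.9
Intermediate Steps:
U = 1707 (U = 4 - 1*(-1703) = 4 + 1703 = 1707)
Q(W, u) = u**2 (Q(W, u) = u*u = u**2)
g = 1/2731 (g = 1/(1707 + (-32)**2) = 1/(1707 + 1024) = 1/2731 ≈ 0.00036617)
(13/11)*(g - 1644) = (13/11)*(1/2731 - 1644) = (13*(1/11))*(-4489763/2731) = (13/11)*(-4489763/2731) = -58366919/30041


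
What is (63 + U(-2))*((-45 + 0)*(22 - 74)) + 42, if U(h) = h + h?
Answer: 138102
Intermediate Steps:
U(h) = 2*h
(63 + U(-2))*((-45 + 0)*(22 - 74)) + 42 = (63 + 2*(-2))*((-45 + 0)*(22 - 74)) + 42 = (63 - 4)*(-45*(-52)) + 42 = 59*2340 + 42 = 138060 + 42 = 138102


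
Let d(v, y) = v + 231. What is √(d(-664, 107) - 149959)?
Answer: 2*I*√37598 ≈ 387.8*I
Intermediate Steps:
d(v, y) = 231 + v
√(d(-664, 107) - 149959) = √((231 - 664) - 149959) = √(-433 - 149959) = √(-150392) = 2*I*√37598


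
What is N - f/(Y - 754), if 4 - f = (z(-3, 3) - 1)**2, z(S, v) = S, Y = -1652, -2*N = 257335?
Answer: -103191339/802 ≈ -1.2867e+5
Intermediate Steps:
N = -257335/2 (N = -1/2*257335 = -257335/2 ≈ -1.2867e+5)
f = -12 (f = 4 - (-3 - 1)**2 = 4 - 1*(-4)**2 = 4 - 1*16 = 4 - 16 = -12)
N - f/(Y - 754) = -257335/2 - (-12)/(-1652 - 754) = -257335/2 - (-12)/(-2406) = -257335/2 - (-12)*(-1)/2406 = -257335/2 - 1*2/401 = -257335/2 - 2/401 = -103191339/802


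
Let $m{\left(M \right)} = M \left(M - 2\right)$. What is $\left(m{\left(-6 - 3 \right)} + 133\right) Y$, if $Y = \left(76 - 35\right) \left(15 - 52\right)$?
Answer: $-351944$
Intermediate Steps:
$m{\left(M \right)} = M \left(-2 + M\right)$
$Y = -1517$ ($Y = 41 \left(-37\right) = -1517$)
$\left(m{\left(-6 - 3 \right)} + 133\right) Y = \left(\left(-6 - 3\right) \left(-2 - 9\right) + 133\right) \left(-1517\right) = \left(- 9 \left(-2 - 9\right) + 133\right) \left(-1517\right) = \left(\left(-9\right) \left(-11\right) + 133\right) \left(-1517\right) = \left(99 + 133\right) \left(-1517\right) = 232 \left(-1517\right) = -351944$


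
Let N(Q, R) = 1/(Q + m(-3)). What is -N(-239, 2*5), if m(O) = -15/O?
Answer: 1/234 ≈ 0.0042735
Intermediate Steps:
N(Q, R) = 1/(5 + Q) (N(Q, R) = 1/(Q - 15/(-3)) = 1/(Q - 15*(-1/3)) = 1/(Q + 5) = 1/(5 + Q))
-N(-239, 2*5) = -1/(5 - 239) = -1/(-234) = -1*(-1/234) = 1/234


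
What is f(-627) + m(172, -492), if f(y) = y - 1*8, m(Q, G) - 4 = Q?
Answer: -459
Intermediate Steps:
m(Q, G) = 4 + Q
f(y) = -8 + y (f(y) = y - 8 = -8 + y)
f(-627) + m(172, -492) = (-8 - 627) + (4 + 172) = -635 + 176 = -459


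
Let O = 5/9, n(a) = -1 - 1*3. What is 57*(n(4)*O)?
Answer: -380/3 ≈ -126.67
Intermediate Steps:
n(a) = -4 (n(a) = -1 - 3 = -4)
O = 5/9 (O = 5*(1/9) = 5/9 ≈ 0.55556)
57*(n(4)*O) = 57*(-4*5/9) = 57*(-20/9) = -380/3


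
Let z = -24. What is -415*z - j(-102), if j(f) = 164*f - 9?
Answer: 26697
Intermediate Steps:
j(f) = -9 + 164*f
-415*z - j(-102) = -415*(-24) - (-9 + 164*(-102)) = 9960 - (-9 - 16728) = 9960 - 1*(-16737) = 9960 + 16737 = 26697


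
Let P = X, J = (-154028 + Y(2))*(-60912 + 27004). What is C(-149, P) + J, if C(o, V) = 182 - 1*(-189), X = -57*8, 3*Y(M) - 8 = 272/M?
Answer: 5221154211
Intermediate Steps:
Y(M) = 8/3 + 272/(3*M) (Y(M) = 8/3 + (272/M)/3 = 8/3 + 272/(3*M))
X = -456
J = 5221153840 (J = (-154028 + (8/3)*(34 + 2)/2)*(-60912 + 27004) = (-154028 + (8/3)*(½)*36)*(-33908) = (-154028 + 48)*(-33908) = -153980*(-33908) = 5221153840)
P = -456
C(o, V) = 371 (C(o, V) = 182 + 189 = 371)
C(-149, P) + J = 371 + 5221153840 = 5221154211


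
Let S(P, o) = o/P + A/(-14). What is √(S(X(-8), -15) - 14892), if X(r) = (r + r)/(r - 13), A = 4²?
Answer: I*√11691659/28 ≈ 122.12*I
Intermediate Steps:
A = 16
X(r) = 2*r/(-13 + r) (X(r) = (2*r)/(-13 + r) = 2*r/(-13 + r))
S(P, o) = -8/7 + o/P (S(P, o) = o/P + 16/(-14) = o/P + 16*(-1/14) = o/P - 8/7 = -8/7 + o/P)
√(S(X(-8), -15) - 14892) = √((-8/7 - 15/(2*(-8)/(-13 - 8))) - 14892) = √((-8/7 - 15/(2*(-8)/(-21))) - 14892) = √((-8/7 - 15/(2*(-8)*(-1/21))) - 14892) = √((-8/7 - 15/16/21) - 14892) = √((-8/7 - 15*21/16) - 14892) = √((-8/7 - 315/16) - 14892) = √(-2333/112 - 14892) = √(-1670237/112) = I*√11691659/28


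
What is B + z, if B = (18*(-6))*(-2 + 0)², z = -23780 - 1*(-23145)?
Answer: -1067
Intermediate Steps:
z = -635 (z = -23780 + 23145 = -635)
B = -432 (B = -108*(-2)² = -108*4 = -432)
B + z = -432 - 635 = -1067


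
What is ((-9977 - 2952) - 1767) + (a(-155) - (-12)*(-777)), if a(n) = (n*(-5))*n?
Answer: -144145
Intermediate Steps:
a(n) = -5*n² (a(n) = (-5*n)*n = -5*n²)
((-9977 - 2952) - 1767) + (a(-155) - (-12)*(-777)) = ((-9977 - 2952) - 1767) + (-5*(-155)² - (-12)*(-777)) = (-12929 - 1767) + (-5*24025 - 1*9324) = -14696 + (-120125 - 9324) = -14696 - 129449 = -144145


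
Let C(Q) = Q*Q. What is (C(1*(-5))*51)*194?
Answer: 247350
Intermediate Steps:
C(Q) = Q²
(C(1*(-5))*51)*194 = ((1*(-5))²*51)*194 = ((-5)²*51)*194 = (25*51)*194 = 1275*194 = 247350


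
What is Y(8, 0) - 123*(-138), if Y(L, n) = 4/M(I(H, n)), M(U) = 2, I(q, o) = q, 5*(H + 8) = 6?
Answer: 16976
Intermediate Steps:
H = -34/5 (H = -8 + (⅕)*6 = -8 + 6/5 = -34/5 ≈ -6.8000)
Y(L, n) = 2 (Y(L, n) = 4/2 = 4*(½) = 2)
Y(8, 0) - 123*(-138) = 2 - 123*(-138) = 2 + 16974 = 16976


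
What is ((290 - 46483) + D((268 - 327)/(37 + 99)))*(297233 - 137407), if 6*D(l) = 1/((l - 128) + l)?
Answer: -194087549760886/26289 ≈ -7.3828e+9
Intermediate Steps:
D(l) = 1/(6*(-128 + 2*l)) (D(l) = 1/(6*((l - 128) + l)) = 1/(6*((-128 + l) + l)) = 1/(6*(-128 + 2*l)))
((290 - 46483) + D((268 - 327)/(37 + 99)))*(297233 - 137407) = ((290 - 46483) + 1/(12*(-64 + (268 - 327)/(37 + 99))))*(297233 - 137407) = (-46193 + 1/(12*(-64 - 59/136)))*159826 = (-46193 + 1/(12*(-8763/136)))*159826 = (-46193 + (1/12)*(-136/8763))*159826 = (-46193 - 34/26289)*159826 = -1214367811/26289*159826 = -194087549760886/26289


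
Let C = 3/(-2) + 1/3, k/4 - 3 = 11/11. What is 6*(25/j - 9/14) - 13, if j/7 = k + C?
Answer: -9602/623 ≈ -15.413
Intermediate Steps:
k = 16 (k = 12 + 4*(11/11) = 12 + 4*(11*(1/11)) = 12 + 4*1 = 12 + 4 = 16)
C = -7/6 (C = 3*(-½) + 1*(⅓) = -3/2 + ⅓ = -7/6 ≈ -1.1667)
j = 623/6 (j = 7*(16 - 7/6) = 7*(89/6) = 623/6 ≈ 103.83)
6*(25/j - 9/14) - 13 = 6*(25/(623/6) - 9/14) - 13 = 6*(25*(6/623) - 9*1/14) - 13 = 6*(150/623 - 9/14) - 13 = 6*(-501/1246) - 13 = -1503/623 - 13 = -9602/623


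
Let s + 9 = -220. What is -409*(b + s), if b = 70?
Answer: 65031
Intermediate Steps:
s = -229 (s = -9 - 220 = -229)
-409*(b + s) = -409*(70 - 229) = -409*(-159) = 65031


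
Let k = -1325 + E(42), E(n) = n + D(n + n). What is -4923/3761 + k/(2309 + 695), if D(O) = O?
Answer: -19298131/11298044 ≈ -1.7081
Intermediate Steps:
E(n) = 3*n (E(n) = n + (n + n) = n + 2*n = 3*n)
k = -1199 (k = -1325 + 3*42 = -1325 + 126 = -1199)
-4923/3761 + k/(2309 + 695) = -4923/3761 - 1199/(2309 + 695) = -4923*1/3761 - 1199/3004 = -4923/3761 - 1199*1/3004 = -4923/3761 - 1199/3004 = -19298131/11298044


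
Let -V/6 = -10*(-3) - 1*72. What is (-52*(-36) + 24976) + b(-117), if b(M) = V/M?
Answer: 348996/13 ≈ 26846.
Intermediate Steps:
V = 252 (V = -6*(-10*(-3) - 1*72) = -6*(30 - 72) = -6*(-42) = 252)
b(M) = 252/M
(-52*(-36) + 24976) + b(-117) = (-52*(-36) + 24976) + 252/(-117) = (1872 + 24976) + 252*(-1/117) = 26848 - 28/13 = 348996/13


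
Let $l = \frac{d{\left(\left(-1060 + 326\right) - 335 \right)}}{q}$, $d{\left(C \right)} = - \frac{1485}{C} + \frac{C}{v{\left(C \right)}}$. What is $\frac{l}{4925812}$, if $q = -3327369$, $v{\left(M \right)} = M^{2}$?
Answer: $- \frac{371}{4380225936220833} \approx -8.4699 \cdot 10^{-14}$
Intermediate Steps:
$d{\left(C \right)} = - \frac{1484}{C}$ ($d{\left(C \right)} = - \frac{1485}{C} + \frac{C}{C^{2}} = - \frac{1485}{C} + \frac{1}{C} = - \frac{1484}{C}$)
$l = - \frac{1484}{3556957461}$ ($l = \frac{\left(-1484\right) \frac{1}{\left(-1060 + 326\right) - 335}}{-3327369} = - \frac{1484}{-734 - 335} \left(- \frac{1}{3327369}\right) = - \frac{1484}{-1069} \left(- \frac{1}{3327369}\right) = \left(-1484\right) \left(- \frac{1}{1069}\right) \left(- \frac{1}{3327369}\right) = \frac{1484}{1069} \left(- \frac{1}{3327369}\right) = - \frac{1484}{3556957461} \approx -4.1721 \cdot 10^{-7}$)
$\frac{l}{4925812} = - \frac{1484}{3556957461 \cdot 4925812} = \left(- \frac{1484}{3556957461}\right) \frac{1}{4925812} = - \frac{371}{4380225936220833}$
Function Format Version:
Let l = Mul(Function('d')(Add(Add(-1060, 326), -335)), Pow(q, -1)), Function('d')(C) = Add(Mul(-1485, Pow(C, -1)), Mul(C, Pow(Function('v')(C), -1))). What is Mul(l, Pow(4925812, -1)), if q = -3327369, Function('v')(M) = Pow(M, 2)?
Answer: Rational(-371, 4380225936220833) ≈ -8.4699e-14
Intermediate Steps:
Function('d')(C) = Mul(-1484, Pow(C, -1)) (Function('d')(C) = Add(Mul(-1485, Pow(C, -1)), Mul(C, Pow(Pow(C, 2), -1))) = Add(Mul(-1485, Pow(C, -1)), Mul(C, Pow(C, -2))) = Add(Mul(-1485, Pow(C, -1)), Pow(C, -1)) = Mul(-1484, Pow(C, -1)))
l = Rational(-1484, 3556957461) (l = Mul(Mul(-1484, Pow(Add(Add(-1060, 326), -335), -1)), Pow(-3327369, -1)) = Mul(Mul(-1484, Pow(Add(-734, -335), -1)), Rational(-1, 3327369)) = Mul(Mul(-1484, Pow(-1069, -1)), Rational(-1, 3327369)) = Mul(Mul(-1484, Rational(-1, 1069)), Rational(-1, 3327369)) = Mul(Rational(1484, 1069), Rational(-1, 3327369)) = Rational(-1484, 3556957461) ≈ -4.1721e-7)
Mul(l, Pow(4925812, -1)) = Mul(Rational(-1484, 3556957461), Pow(4925812, -1)) = Mul(Rational(-1484, 3556957461), Rational(1, 4925812)) = Rational(-371, 4380225936220833)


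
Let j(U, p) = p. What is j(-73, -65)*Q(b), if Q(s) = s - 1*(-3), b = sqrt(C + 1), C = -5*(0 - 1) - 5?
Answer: -260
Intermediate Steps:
C = 0 (C = -5*(-1) - 5 = 5 - 5 = 0)
b = 1 (b = sqrt(0 + 1) = sqrt(1) = 1)
Q(s) = 3 + s (Q(s) = s + 3 = 3 + s)
j(-73, -65)*Q(b) = -65*(3 + 1) = -65*4 = -260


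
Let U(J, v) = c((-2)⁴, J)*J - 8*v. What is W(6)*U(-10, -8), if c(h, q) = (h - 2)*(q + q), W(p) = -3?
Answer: -8592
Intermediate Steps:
c(h, q) = 2*q*(-2 + h) (c(h, q) = (-2 + h)*(2*q) = 2*q*(-2 + h))
U(J, v) = -8*v + 28*J² (U(J, v) = (2*J*(-2 + (-2)⁴))*J - 8*v = (2*J*(-2 + 16))*J - 8*v = (2*J*14)*J - 8*v = (28*J)*J - 8*v = 28*J² - 8*v = -8*v + 28*J²)
W(6)*U(-10, -8) = -3*(-8*(-8) + 28*(-10)²) = -3*(64 + 28*100) = -3*(64 + 2800) = -3*2864 = -8592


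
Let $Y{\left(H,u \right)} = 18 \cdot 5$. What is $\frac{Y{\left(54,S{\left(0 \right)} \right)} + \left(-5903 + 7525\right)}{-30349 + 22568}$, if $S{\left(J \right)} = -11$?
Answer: $- \frac{1712}{7781} \approx -0.22002$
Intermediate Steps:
$Y{\left(H,u \right)} = 90$
$\frac{Y{\left(54,S{\left(0 \right)} \right)} + \left(-5903 + 7525\right)}{-30349 + 22568} = \frac{90 + \left(-5903 + 7525\right)}{-30349 + 22568} = \frac{90 + 1622}{-7781} = 1712 \left(- \frac{1}{7781}\right) = - \frac{1712}{7781}$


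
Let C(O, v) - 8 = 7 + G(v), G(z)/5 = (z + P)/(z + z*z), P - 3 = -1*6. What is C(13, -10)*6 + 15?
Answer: 302/3 ≈ 100.67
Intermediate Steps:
P = -3 (P = 3 - 1*6 = 3 - 6 = -3)
G(z) = 5*(-3 + z)/(z + z²) (G(z) = 5*((z - 3)/(z + z*z)) = 5*((-3 + z)/(z + z²)) = 5*(-3 + z)/(z + z²))
C(O, v) = 15 + 5*(-3 + v)/(v*(1 + v)) (C(O, v) = 8 + (7 + 5*(-3 + v)/(v*(1 + v))) = 15 + 5*(-3 + v)/(v*(1 + v)))
C(13, -10)*6 + 15 = (5*(-3 + 3*(-10)² + 4*(-10))/(-10*(1 - 10)))*6 + 15 = (5*(-⅒)*(-3 + 3*100 - 40)/(-9))*6 + 15 = (5*(-⅒)*(-⅑)*(-3 + 300 - 40))*6 + 15 = (5*(-⅒)*(-⅑)*257)*6 + 15 = (257/18)*6 + 15 = 257/3 + 15 = 302/3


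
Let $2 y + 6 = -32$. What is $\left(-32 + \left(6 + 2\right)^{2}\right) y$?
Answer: $-608$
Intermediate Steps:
$y = -19$ ($y = -3 + \frac{1}{2} \left(-32\right) = -3 - 16 = -19$)
$\left(-32 + \left(6 + 2\right)^{2}\right) y = \left(-32 + \left(6 + 2\right)^{2}\right) \left(-19\right) = \left(-32 + 8^{2}\right) \left(-19\right) = \left(-32 + 64\right) \left(-19\right) = 32 \left(-19\right) = -608$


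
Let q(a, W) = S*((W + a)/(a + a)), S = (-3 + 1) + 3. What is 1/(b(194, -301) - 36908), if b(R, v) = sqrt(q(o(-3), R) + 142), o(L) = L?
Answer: -221448/8173202123 - sqrt(3966)/8173202123 ≈ -2.7102e-5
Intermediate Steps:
S = 1 (S = -2 + 3 = 1)
q(a, W) = (W + a)/(2*a) (q(a, W) = 1*((W + a)/(a + a)) = 1*((W + a)/((2*a))) = 1*((W + a)*(1/(2*a))) = 1*((W + a)/(2*a)) = (W + a)/(2*a))
b(R, v) = sqrt(285/2 - R/6) (b(R, v) = sqrt((1/2)*(R - 3)/(-3) + 142) = sqrt((1/2)*(-1/3)*(-3 + R) + 142) = sqrt((1/2 - R/6) + 142) = sqrt(285/2 - R/6))
1/(b(194, -301) - 36908) = 1/(sqrt(5130 - 6*194)/6 - 36908) = 1/(sqrt(5130 - 1164)/6 - 36908) = 1/(sqrt(3966)/6 - 36908) = 1/(-36908 + sqrt(3966)/6)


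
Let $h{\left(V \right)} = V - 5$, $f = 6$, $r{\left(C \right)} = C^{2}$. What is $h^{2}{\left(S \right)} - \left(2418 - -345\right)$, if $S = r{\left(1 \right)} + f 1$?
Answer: $-2759$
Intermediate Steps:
$S = 7$ ($S = 1^{2} + 6 \cdot 1 = 1 + 6 = 7$)
$h{\left(V \right)} = -5 + V$
$h^{2}{\left(S \right)} - \left(2418 - -345\right) = \left(-5 + 7\right)^{2} - \left(2418 - -345\right) = 2^{2} - \left(2418 + 345\right) = 4 - 2763 = -2759$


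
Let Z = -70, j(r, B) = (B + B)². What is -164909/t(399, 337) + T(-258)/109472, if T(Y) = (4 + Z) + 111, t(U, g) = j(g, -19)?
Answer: -4513213267/39519392 ≈ -114.20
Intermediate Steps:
j(r, B) = 4*B² (j(r, B) = (2*B)² = 4*B²)
t(U, g) = 1444 (t(U, g) = 4*(-19)² = 4*361 = 1444)
T(Y) = 45 (T(Y) = (4 - 70) + 111 = -66 + 111 = 45)
-164909/t(399, 337) + T(-258)/109472 = -164909/1444 + 45/109472 = -4513213267/39519392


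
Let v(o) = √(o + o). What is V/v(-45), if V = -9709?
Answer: 9709*I*√10/30 ≈ 1023.4*I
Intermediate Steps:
v(o) = √2*√o (v(o) = √(2*o) = √2*√o)
V/v(-45) = -9709*(-I*√10/30) = -(-9709)*I*√10/30 = 9709*I*√10/30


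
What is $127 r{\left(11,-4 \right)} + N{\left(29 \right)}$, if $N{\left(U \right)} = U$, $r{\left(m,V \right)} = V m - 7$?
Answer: $-6448$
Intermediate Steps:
$r{\left(m,V \right)} = -7 + V m$
$127 r{\left(11,-4 \right)} + N{\left(29 \right)} = 127 \left(-7 - 44\right) + 29 = 127 \left(-51\right) + 29 = -6477 + 29 = -6448$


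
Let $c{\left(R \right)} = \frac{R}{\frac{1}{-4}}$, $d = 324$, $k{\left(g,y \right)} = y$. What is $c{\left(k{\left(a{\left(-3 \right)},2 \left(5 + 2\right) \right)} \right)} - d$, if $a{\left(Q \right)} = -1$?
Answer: $-380$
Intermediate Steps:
$c{\left(R \right)} = - 4 R$ ($c{\left(R \right)} = \frac{R}{- \frac{1}{4}} = R \left(-4\right) = - 4 R$)
$c{\left(k{\left(a{\left(-3 \right)},2 \left(5 + 2\right) \right)} \right)} - d = - 4 \cdot 2 \left(5 + 2\right) - 324 = - 4 \cdot 2 \cdot 7 - 324 = \left(-4\right) 14 - 324 = -56 - 324 = -380$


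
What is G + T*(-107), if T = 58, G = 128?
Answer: -6078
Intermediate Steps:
G + T*(-107) = 128 + 58*(-107) = 128 - 6206 = -6078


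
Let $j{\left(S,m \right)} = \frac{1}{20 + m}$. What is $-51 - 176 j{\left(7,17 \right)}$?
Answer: $- \frac{2063}{37} \approx -55.757$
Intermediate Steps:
$-51 - 176 j{\left(7,17 \right)} = -51 - \frac{176}{20 + 17} = -51 - \frac{176}{37} = - \frac{2063}{37}$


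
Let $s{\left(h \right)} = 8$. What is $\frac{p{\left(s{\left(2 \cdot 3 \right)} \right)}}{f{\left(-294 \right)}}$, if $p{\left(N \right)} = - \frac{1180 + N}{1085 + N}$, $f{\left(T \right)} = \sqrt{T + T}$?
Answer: $\frac{198 i \sqrt{3}}{7651} \approx 0.044824 i$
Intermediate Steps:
$f{\left(T \right)} = \sqrt{2} \sqrt{T}$ ($f{\left(T \right)} = \sqrt{2 T} = \sqrt{2} \sqrt{T}$)
$p{\left(N \right)} = - \frac{1180 + N}{1085 + N}$
$\frac{p{\left(s{\left(2 \cdot 3 \right)} \right)}}{f{\left(-294 \right)}} = \frac{\frac{1}{1085 + 8} \left(-1180 - 8\right)}{\sqrt{2} \sqrt{-294}} = \frac{\frac{1}{1093} \left(-1180 - 8\right)}{\sqrt{2} \cdot 7 i \sqrt{6}} = \frac{\frac{1}{1093} \left(-1188\right)}{14 i \sqrt{3}} = - \frac{1188 \left(- \frac{i \sqrt{3}}{42}\right)}{1093} = \frac{198 i \sqrt{3}}{7651}$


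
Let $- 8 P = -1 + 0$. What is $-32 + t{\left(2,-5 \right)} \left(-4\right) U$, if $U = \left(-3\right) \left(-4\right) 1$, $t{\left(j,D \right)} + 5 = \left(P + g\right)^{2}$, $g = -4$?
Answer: $- \frac{2051}{4} \approx -512.75$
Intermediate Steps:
$P = \frac{1}{8}$ ($P = - \frac{-1 + 0}{8} = \left(- \frac{1}{8}\right) \left(-1\right) = \frac{1}{8} \approx 0.125$)
$t{\left(j,D \right)} = \frac{641}{64}$ ($t{\left(j,D \right)} = -5 + \left(\frac{1}{8} - 4\right)^{2} = -5 + \left(- \frac{31}{8}\right)^{2} = -5 + \frac{961}{64} = \frac{641}{64}$)
$U = 12$ ($U = 12 \cdot 1 = 12$)
$-32 + t{\left(2,-5 \right)} \left(-4\right) U = -32 + \frac{641}{64} \left(-4\right) 12 = -32 - \frac{1923}{4} = - \frac{2051}{4}$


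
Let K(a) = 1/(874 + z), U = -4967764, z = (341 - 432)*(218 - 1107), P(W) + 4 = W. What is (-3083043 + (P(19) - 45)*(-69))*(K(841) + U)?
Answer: 1251580474742180583/81773 ≈ 1.5306e+13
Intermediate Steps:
P(W) = -4 + W
z = 80899 (z = -91*(-889) = 80899)
K(a) = 1/81773 (K(a) = 1/(874 + 80899) = 1/81773)
(-3083043 + (P(19) - 45)*(-69))*(K(841) + U) = (-3083043 + ((-4 + 19) - 45)*(-69))*(1/81773 - 4967764) = (-3083043 + (15 - 45)*(-69))*(-406228965571/81773) = (-3083043 - 30*(-69))*(-406228965571/81773) = (-3083043 + 2070)*(-406228965571/81773) = -3080973*(-406228965571/81773) = 1251580474742180583/81773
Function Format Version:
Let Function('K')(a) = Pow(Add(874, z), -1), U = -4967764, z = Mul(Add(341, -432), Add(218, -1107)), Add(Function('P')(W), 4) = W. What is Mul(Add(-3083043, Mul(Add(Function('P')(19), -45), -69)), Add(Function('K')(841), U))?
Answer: Rational(1251580474742180583, 81773) ≈ 1.5306e+13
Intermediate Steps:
Function('P')(W) = Add(-4, W)
z = 80899 (z = Mul(-91, -889) = 80899)
Function('K')(a) = Rational(1, 81773) (Function('K')(a) = Pow(Add(874, 80899), -1) = Pow(81773, -1) = Rational(1, 81773))
Mul(Add(-3083043, Mul(Add(Function('P')(19), -45), -69)), Add(Function('K')(841), U)) = Mul(Add(-3083043, Mul(Add(Add(-4, 19), -45), -69)), Add(Rational(1, 81773), -4967764)) = Mul(Add(-3083043, Mul(Add(15, -45), -69)), Rational(-406228965571, 81773)) = Mul(Add(-3083043, Mul(-30, -69)), Rational(-406228965571, 81773)) = Mul(Add(-3083043, 2070), Rational(-406228965571, 81773)) = Mul(-3080973, Rational(-406228965571, 81773)) = Rational(1251580474742180583, 81773)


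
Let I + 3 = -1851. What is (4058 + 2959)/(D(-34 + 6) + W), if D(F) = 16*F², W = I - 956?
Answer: 7017/9734 ≈ 0.72087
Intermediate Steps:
I = -1854 (I = -3 - 1851 = -1854)
W = -2810 (W = -1854 - 956 = -2810)
(4058 + 2959)/(D(-34 + 6) + W) = (4058 + 2959)/(16*(-34 + 6)² - 2810) = 7017/(16*(-28)² - 2810) = 7017/(16*784 - 2810) = 7017/(12544 - 2810) = 7017/9734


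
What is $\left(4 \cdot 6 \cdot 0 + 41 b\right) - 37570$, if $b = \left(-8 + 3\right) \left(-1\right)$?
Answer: $-37365$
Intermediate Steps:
$b = 5$ ($b = \left(-5\right) \left(-1\right) = 5$)
$\left(4 \cdot 6 \cdot 0 + 41 b\right) - 37570 = \left(4 \cdot 6 \cdot 0 + 41 \cdot 5\right) - 37570 = \left(24 \cdot 0 + 205\right) - 37570 = \left(0 + 205\right) - 37570 = 205 - 37570 = -37365$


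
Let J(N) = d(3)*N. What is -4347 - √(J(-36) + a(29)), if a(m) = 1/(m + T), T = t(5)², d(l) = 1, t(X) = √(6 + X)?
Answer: -4347 - I*√14390/20 ≈ -4347.0 - 5.9979*I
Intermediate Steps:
T = 11 (T = (√(6 + 5))² = (√11)² = 11)
J(N) = N (J(N) = 1*N = N)
a(m) = 1/(11 + m) (a(m) = 1/(m + 11) = 1/(11 + m))
-4347 - √(J(-36) + a(29)) = -4347 - √(-36 + 1/(11 + 29)) = -4347 - √(-36 + 1/40) = -4347 - √(-1439/40) = -4347 - I*√14390/20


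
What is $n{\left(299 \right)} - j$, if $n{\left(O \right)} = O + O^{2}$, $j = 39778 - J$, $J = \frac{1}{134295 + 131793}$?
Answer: $\frac{13283645137}{266088} \approx 49922.0$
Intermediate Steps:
$J = \frac{1}{266088} \approx 3.7582 \cdot 10^{-6}$
$j = \frac{10584448463}{266088}$ ($j = 39778 - \frac{1}{266088} = \frac{10584448463}{266088} \approx 39778.0$)
$n{\left(299 \right)} - j = 299 \left(1 + 299\right) - \frac{10584448463}{266088} = 299 \cdot 300 - \frac{10584448463}{266088} = 89700 - \frac{10584448463}{266088} = \frac{13283645137}{266088}$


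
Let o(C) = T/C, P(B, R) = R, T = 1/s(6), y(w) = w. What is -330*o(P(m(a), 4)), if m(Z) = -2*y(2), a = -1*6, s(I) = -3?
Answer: 55/2 ≈ 27.500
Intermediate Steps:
a = -6
m(Z) = -4 (m(Z) = -2*2 = -4)
T = -⅓ (T = 1/(-3) = -⅓ ≈ -0.33333)
o(C) = -1/(3*C)
-330*o(P(m(a), 4)) = -(-110)/4 = -330*(-1/12) = 55/2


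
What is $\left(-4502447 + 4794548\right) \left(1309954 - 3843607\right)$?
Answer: $-740082574953$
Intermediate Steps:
$\left(-4502447 + 4794548\right) \left(1309954 - 3843607\right) = 292101 \left(-2533653\right) = -740082574953$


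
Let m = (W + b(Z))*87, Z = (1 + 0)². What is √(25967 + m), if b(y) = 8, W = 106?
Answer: √35885 ≈ 189.43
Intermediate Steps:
Z = 1 (Z = 1² = 1)
m = 9918 (m = (106 + 8)*87 = 114*87 = 9918)
√(25967 + m) = √(25967 + 9918) = √35885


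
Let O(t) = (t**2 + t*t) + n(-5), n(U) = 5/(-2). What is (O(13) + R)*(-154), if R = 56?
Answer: -60291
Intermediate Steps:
n(U) = -5/2 (n(U) = 5*(-1/2) = -5/2)
O(t) = -5/2 + 2*t**2 (O(t) = (t**2 + t*t) - 5/2 = (t**2 + t**2) - 5/2 = 2*t**2 - 5/2 = -5/2 + 2*t**2)
(O(13) + R)*(-154) = ((-5/2 + 2*13**2) + 56)*(-154) = ((-5/2 + 2*169) + 56)*(-154) = ((-5/2 + 338) + 56)*(-154) = (671/2 + 56)*(-154) = (783/2)*(-154) = -60291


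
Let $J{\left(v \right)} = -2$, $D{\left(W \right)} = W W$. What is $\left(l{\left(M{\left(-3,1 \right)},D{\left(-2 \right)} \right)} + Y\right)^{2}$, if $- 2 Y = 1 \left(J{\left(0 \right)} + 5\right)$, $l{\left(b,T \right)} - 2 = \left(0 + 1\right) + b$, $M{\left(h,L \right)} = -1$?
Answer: $\frac{1}{4} \approx 0.25$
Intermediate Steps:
$D{\left(W \right)} = W^{2}$
$l{\left(b,T \right)} = 3 + b$ ($l{\left(b,T \right)} = 2 + \left(\left(0 + 1\right) + b\right) = 2 + \left(1 + b\right) = 3 + b$)
$Y = - \frac{3}{2}$ ($Y = - \frac{1 \left(-2 + 5\right)}{2} = - \frac{1 \cdot 3}{2} = \left(- \frac{1}{2}\right) 3 = - \frac{3}{2} \approx -1.5$)
$\left(l{\left(M{\left(-3,1 \right)},D{\left(-2 \right)} \right)} + Y\right)^{2} = \left(\left(3 - 1\right) - \frac{3}{2}\right)^{2} = \left(2 - \frac{3}{2}\right)^{2} = \left(\frac{1}{2}\right)^{2} = \frac{1}{4}$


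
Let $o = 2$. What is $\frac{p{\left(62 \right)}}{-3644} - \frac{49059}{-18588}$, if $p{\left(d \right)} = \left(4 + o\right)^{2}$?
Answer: $\frac{14841819}{5644556} \approx 2.6294$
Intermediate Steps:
$p{\left(d \right)} = 36$ ($p{\left(d \right)} = \left(4 + 2\right)^{2} = 6^{2} = 36$)
$\frac{p{\left(62 \right)}}{-3644} - \frac{49059}{-18588} = \frac{36}{-3644} - \frac{49059}{-18588} = 36 \left(- \frac{1}{3644}\right) - - \frac{16353}{6196} = - \frac{9}{911} + \frac{16353}{6196} = \frac{14841819}{5644556}$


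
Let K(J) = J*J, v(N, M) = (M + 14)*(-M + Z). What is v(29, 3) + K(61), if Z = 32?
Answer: 4214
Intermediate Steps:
v(N, M) = (14 + M)*(32 - M) (v(N, M) = (M + 14)*(-M + 32) = (14 + M)*(32 - M))
K(J) = J²
v(29, 3) + K(61) = (448 - 1*3² + 18*3) + 61² = (448 - 1*9 + 54) + 3721 = (448 - 9 + 54) + 3721 = 493 + 3721 = 4214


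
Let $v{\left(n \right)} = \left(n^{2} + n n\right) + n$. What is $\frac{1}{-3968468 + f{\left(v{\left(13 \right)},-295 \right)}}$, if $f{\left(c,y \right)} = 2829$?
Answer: $- \frac{1}{3965639} \approx -2.5217 \cdot 10^{-7}$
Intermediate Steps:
$v{\left(n \right)} = n + 2 n^{2}$ ($v{\left(n \right)} = \left(n^{2} + n^{2}\right) + n = 2 n^{2} + n = n + 2 n^{2}$)
$\frac{1}{-3968468 + f{\left(v{\left(13 \right)},-295 \right)}} = \frac{1}{-3968468 + 2829} = \frac{1}{-3965639} = - \frac{1}{3965639}$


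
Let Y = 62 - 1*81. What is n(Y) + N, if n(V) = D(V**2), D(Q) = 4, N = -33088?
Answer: -33084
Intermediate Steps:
Y = -19 (Y = 62 - 81 = -19)
n(V) = 4
n(Y) + N = 4 - 33088 = -33084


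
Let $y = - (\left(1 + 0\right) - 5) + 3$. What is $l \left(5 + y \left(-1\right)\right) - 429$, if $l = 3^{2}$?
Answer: $-447$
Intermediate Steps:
$l = 9$
$y = 7$ ($y = - (1 - 5) + 3 = \left(-1\right) \left(-4\right) + 3 = 4 + 3 = 7$)
$l \left(5 + y \left(-1\right)\right) - 429 = 9 \left(5 + 7 \left(-1\right)\right) - 429 = 9 \left(5 - 7\right) - 429 = 9 \left(-2\right) - 429 = -18 - 429 = -447$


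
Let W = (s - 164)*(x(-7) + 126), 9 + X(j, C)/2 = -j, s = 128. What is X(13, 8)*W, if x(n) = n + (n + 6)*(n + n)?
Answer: 210672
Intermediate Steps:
x(n) = n + 2*n*(6 + n) (x(n) = n + (6 + n)*(2*n) = n + 2*n*(6 + n))
X(j, C) = -18 - 2*j (X(j, C) = -18 + 2*(-j) = -18 - 2*j)
W = -4788 (W = (128 - 164)*(-7*(13 + 2*(-7)) + 126) = -36*(-7*(13 - 14) + 126) = -36*(-7*(-1) + 126) = -36*(7 + 126) = -36*133 = -4788)
X(13, 8)*W = (-18 - 2*13)*(-4788) = (-18 - 26)*(-4788) = -44*(-4788) = 210672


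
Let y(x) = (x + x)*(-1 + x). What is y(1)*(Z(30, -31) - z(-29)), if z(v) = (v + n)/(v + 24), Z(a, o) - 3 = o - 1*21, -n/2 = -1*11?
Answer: 0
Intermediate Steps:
n = 22 (n = -(-2)*11 = -2*(-11) = 22)
Z(a, o) = -18 + o (Z(a, o) = 3 + (o - 1*21) = 3 + (o - 21) = 3 + (-21 + o) = -18 + o)
z(v) = (22 + v)/(24 + v) (z(v) = (v + 22)/(v + 24) = (22 + v)/(24 + v))
y(x) = 2*x*(-1 + x) (y(x) = (2*x)*(-1 + x) = 2*x*(-1 + x))
y(1)*(Z(30, -31) - z(-29)) = (2*1*(-1 + 1))*((-18 - 31) - (22 - 29)/(24 - 29)) = (2*1*0)*(-49 - (-7)/(-5)) = 0*(-49 - (-1)*(-7)/5) = 0*(-49 - 1*7/5) = 0*(-49 - 7/5) = 0*(-252/5) = 0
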